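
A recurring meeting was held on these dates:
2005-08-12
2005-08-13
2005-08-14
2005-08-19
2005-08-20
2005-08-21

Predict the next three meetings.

2005-08-26, 2005-08-27, 2005-08-28

The gap pattern 1, 1, 5, 1, 1 repeats every 3 events.
These are the Fridays, Saturdays and Sundays of each week.
Next Friday: 2005-08-26.
Next Saturday: 2005-08-27.
The following Sunday is 2005-08-28.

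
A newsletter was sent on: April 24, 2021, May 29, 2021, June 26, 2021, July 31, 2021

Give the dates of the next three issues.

These are Saturdays with 35, 28, 35-day gaps.
Each is the final Saturday of its month — May 29, 2021 is past the 28th, so '4th Saturday' doesn't fit.
Last Saturday of August 2021: August 28, 2021.
Last Saturday of September 2021: September 25, 2021.
October 2021 ends with Saturday October 30, 2021.

August 28, 2021; September 25, 2021; October 30, 2021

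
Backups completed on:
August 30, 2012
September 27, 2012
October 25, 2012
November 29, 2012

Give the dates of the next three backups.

December 27, 2012; January 31, 2013; February 28, 2013

Every date is a Thursday; gaps 28, 28, 35 days.
Each is the last Thursday of its month (at least one falls on the 29th or later, ruling out '4th Thursday').
Last Thursday of December 2012: December 27, 2012.
Last Thursday of January 2013: January 31, 2013.
February 2013 ends with Thursday February 28, 2013.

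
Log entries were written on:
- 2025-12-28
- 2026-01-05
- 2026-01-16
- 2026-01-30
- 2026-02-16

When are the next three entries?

2026-03-08, 2026-03-31, 2026-04-26

Gaps: 8, 11, 14, 17 days — each gap is 3 larger than the previous one.
Next gap: 20 days. 2026-02-16 + 20 days = 2026-03-08.
Next gap: 23 days. 2026-03-08 + 23 days = 2026-03-31.
Next gap: 26 days. 2026-03-31 + 26 days = 2026-04-26.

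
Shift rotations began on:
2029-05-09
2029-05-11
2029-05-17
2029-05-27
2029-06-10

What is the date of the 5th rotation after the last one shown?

Intervals are 2, 6, 10, 14 days — an arithmetic progression with common difference 4.
Next gap: 18 days. 2029-06-10 + 18 days = 2029-06-28.
Next gap: 22 days. 2029-06-28 + 22 days = 2029-07-20.
Next gap: 26 days. 2029-07-20 + 26 days = 2029-08-15.
Next gap: 30 days. 2029-08-15 + 30 days = 2029-09-14.
Next gap: 34 days. 2029-09-14 + 34 days = 2029-10-18.

2029-10-18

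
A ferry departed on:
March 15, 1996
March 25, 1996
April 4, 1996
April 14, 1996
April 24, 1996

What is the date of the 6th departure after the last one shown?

Every event comes 10 days after the last (10, 10, 10, 10).
April 24, 1996 + 10 days = May 4, 1996.
May 4, 1996 + 10 days = May 14, 1996.
May 14, 1996 + 10 days = May 24, 1996.
May 24, 1996 + 10 days = June 3, 1996.
June 3, 1996 + 10 days = June 13, 1996.
June 13, 1996 + 10 days = June 23, 1996.

June 23, 1996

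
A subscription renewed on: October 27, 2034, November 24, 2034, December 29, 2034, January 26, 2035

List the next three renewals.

February 23, 2035; March 30, 2035; April 27, 2035

These are Fridays with 28, 35, 28-day gaps.
Each is the final Friday of its month — December 29, 2034 is past the 28th, so '4th Friday' doesn't fit.
Last Friday of February 2035: February 23, 2035.
Last Friday of March 2035: March 30, 2035.
Last Friday of April 2035: April 27, 2035.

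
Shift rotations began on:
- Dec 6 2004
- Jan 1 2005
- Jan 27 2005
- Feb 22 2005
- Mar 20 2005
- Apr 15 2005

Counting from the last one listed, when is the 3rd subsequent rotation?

Jul 2 2005

Gaps between consecutive events: 26, 26, 26, 26, 26 days — a constant 26-day interval.
Apr 15 2005 + 26 days = May 11 2005.
May 11 2005 + 26 days = Jun 6 2005.
Jun 6 2005 + 26 days = Jul 2 2005.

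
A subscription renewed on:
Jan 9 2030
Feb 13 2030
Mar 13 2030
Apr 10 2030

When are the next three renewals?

May 8 2030, Jun 12 2030, Jul 10 2030

These are Wednesdays at 28- or 35-day spacing (35, 28, 28).
The pattern: 2nd Wednesday of the month.
2nd Wednesday of May 2030: May 8 2030.
2nd Wednesday of June 2030: Jun 12 2030.
2nd Wednesday of July 2030: Jul 10 2030.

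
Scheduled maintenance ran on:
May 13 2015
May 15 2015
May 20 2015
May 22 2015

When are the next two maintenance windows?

Every event lands on a Wednesday or Friday (gaps cycle 2, 5, 2).
So the schedule is: every Wednesday and Friday.
The following Wednesday is May 27 2015.
The following Friday is May 29 2015.

May 27 2015, May 29 2015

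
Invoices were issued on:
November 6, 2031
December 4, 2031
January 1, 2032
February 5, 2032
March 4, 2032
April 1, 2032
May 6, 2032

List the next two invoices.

June 3, 2032; July 1, 2032

Gaps: 28, 28, 35, 28, 28, 35 days — a mix of 28 and 35. Every date is a Thursday.
Each is the 1st Thursday of its month.
1st Thursday of June 2032: June 3, 2032.
1st Thursday of July 2032: July 1, 2032.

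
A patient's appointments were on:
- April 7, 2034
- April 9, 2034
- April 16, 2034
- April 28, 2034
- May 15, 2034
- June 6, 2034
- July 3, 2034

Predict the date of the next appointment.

Gaps: 2, 7, 12, 17, 22, 27 days — each gap is 5 larger than the previous one.
Next gap: 32 days. July 3, 2034 + 32 days = August 4, 2034.

August 4, 2034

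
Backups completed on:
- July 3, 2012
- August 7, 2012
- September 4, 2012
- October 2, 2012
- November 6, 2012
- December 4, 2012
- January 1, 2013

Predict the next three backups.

All dates are Tuesdays, 35, 28, 28, 35, 28, 28 days apart.
Specifically, the 1st Tuesday of each month.
February 2013 — 1st Tuesday is February 5, 2013.
March 2013 — 1st Tuesday is March 5, 2013.
1st Tuesday of April 2013: April 2, 2013.

February 5, 2013; March 5, 2013; April 2, 2013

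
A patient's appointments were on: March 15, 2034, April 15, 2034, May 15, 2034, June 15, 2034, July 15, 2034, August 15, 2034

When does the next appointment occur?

The day-of-month is always 15 (31, 30, 31, 30, 31 days between events).
So this recurs on the 15th of each month.
Next: September 2034 → September 15, 2034.

September 15, 2034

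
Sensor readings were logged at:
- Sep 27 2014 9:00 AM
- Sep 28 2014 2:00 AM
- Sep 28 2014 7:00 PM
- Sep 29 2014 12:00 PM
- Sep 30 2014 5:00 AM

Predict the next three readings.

Sep 30 2014 10:00 PM, Oct 1 2014 3:00 PM, Oct 2 2014 8:00 AM

Spacing: 17, 17, 17, 17 h — constant 17 h.
Sep 30 2014 5:00 AM + 17 h = Sep 30 2014 10:00 PM.
Sep 30 2014 10:00 PM + 17 h = Oct 1 2014 3:00 PM.
Oct 1 2014 3:00 PM + 17 h = Oct 2 2014 8:00 AM.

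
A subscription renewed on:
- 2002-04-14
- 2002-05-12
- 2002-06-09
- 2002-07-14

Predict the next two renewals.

2002-08-11, 2002-09-08

Gaps: 28, 28, 35 days — a mix of 28 and 35. Every date is a Sunday.
Each is the 2nd Sunday of its month.
August 2002 — 2nd Sunday is 2002-08-11.
September 2002 — 2nd Sunday is 2002-09-08.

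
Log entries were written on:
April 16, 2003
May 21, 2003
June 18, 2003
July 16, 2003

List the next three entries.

Gaps: 35, 28, 28 days — a mix of 28 and 35. Every date is a Wednesday.
Each is the 3rd Wednesday of its month.
August 2003 — 3rd Wednesday is August 20, 2003.
3rd Wednesday of September 2003: September 17, 2003.
October 2003 — 3rd Wednesday is October 15, 2003.

August 20, 2003; September 17, 2003; October 15, 2003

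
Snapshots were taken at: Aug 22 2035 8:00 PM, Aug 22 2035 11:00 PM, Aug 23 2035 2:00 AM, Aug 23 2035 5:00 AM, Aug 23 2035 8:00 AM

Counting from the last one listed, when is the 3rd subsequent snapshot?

Aug 23 2035 5:00 PM

The interval is a steady 3 hours (3, 3, 3, 3).
Aug 23 2035 8:00 AM + 3 h = Aug 23 2035 11:00 AM.
Aug 23 2035 11:00 AM + 3 h = Aug 23 2035 2:00 PM.
Aug 23 2035 2:00 PM + 3 h = Aug 23 2035 5:00 PM.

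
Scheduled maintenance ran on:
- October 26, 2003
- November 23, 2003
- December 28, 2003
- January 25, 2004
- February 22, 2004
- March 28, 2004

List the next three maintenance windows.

April 25, 2004; May 23, 2004; June 27, 2004

Gaps: 28, 35, 28, 28, 35 days — a mix of 28 and 35. Every date is a Sunday.
Each is the 4th Sunday of its month.
4th Sunday of April 2004: April 25, 2004.
May 2004 — 4th Sunday is May 23, 2004.
June 2004 — 4th Sunday is June 27, 2004.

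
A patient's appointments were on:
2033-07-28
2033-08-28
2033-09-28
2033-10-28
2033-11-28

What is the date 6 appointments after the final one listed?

The day-of-month is always 28 (31, 31, 30, 31 days between events).
So this recurs on the 28th of each month.
Next: December 2033 → 2033-12-28.
Next: January 2034 → 2034-01-28.
Next: February 2034 → 2034-02-28.
March 2034: 2034-03-28.
April 2034: 2034-04-28.
May 2034: 2034-05-28.

2034-05-28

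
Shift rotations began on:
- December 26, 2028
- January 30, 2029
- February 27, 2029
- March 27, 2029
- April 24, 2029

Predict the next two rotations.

May 29, 2029; June 26, 2029

All Tuesdays; the gaps (35, 28, 28, 28) vary with month length.
This is the last Tuesday of each month.
Last Tuesday of May 2029: May 29, 2029.
Last Tuesday of June 2029: June 26, 2029.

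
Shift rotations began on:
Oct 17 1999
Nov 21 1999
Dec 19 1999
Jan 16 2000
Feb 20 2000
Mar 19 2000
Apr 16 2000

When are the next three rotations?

May 21 2000, Jun 18 2000, Jul 16 2000

Gaps: 35, 28, 28, 35, 28, 28 days — a mix of 28 and 35. Every date is a Sunday.
Each is the 3rd Sunday of its month.
3rd Sunday of May 2000: May 21 2000.
3rd Sunday of June 2000: Jun 18 2000.
3rd Sunday of July 2000: Jul 16 2000.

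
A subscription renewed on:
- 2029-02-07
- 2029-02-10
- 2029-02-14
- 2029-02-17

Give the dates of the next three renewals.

Every event lands on a Wednesday or Saturday (gaps cycle 3, 4, 3).
So the schedule is: every Wednesday and Saturday.
Next Wednesday: 2029-02-21.
Next Saturday: 2029-02-24.
The following Wednesday is 2029-02-28.

2029-02-21, 2029-02-24, 2029-02-28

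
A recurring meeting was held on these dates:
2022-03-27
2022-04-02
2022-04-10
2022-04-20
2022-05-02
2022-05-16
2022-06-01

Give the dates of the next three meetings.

2022-06-19, 2022-07-09, 2022-07-31

Gaps: 6, 8, 10, 12, 14, 16 days — each gap is 2 larger than the previous one.
Next gap: 18 days. 2022-06-01 + 18 days = 2022-06-19.
Next gap: 20 days. 2022-06-19 + 20 days = 2022-07-09.
Next gap: 22 days. 2022-07-09 + 22 days = 2022-07-31.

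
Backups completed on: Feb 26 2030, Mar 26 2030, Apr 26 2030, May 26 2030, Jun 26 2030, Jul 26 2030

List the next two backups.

The day-of-month is always 26 (28, 31, 30, 31, 30 days between events).
So this recurs on the 26th of each month.
Next: August 2030 → Aug 26 2030.
September 2030: Sep 26 2030.

Aug 26 2030, Sep 26 2030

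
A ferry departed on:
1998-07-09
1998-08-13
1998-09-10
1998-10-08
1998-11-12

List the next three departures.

1998-12-10, 1999-01-14, 1999-02-11

All dates are Thursdays, 35, 28, 28, 35 days apart.
Specifically, the 2nd Thursday of each month.
2nd Thursday of December 1998: 1998-12-10.
2nd Thursday of January 1999: 1999-01-14.
February 1999 — 2nd Thursday is 1999-02-11.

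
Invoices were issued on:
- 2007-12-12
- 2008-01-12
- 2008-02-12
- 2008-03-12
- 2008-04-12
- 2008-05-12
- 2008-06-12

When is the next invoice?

2008-07-12

The day-of-month is always 12 (31, 31, 29, 31, 30, 31 days between events).
So this recurs on the 12th of each month.
July 2008: 2008-07-12.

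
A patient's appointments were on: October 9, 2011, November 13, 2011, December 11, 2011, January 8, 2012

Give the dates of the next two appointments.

February 12, 2012; March 11, 2012

All dates are Sundays, 35, 28, 28 days apart.
Specifically, the 2nd Sunday of each month.
February 2012 — 2nd Sunday is February 12, 2012.
March 2012 — 2nd Sunday is March 11, 2012.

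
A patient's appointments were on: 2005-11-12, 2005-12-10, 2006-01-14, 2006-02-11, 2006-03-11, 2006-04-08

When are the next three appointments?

These are Saturdays at 28- or 35-day spacing (28, 35, 28, 28, 28).
The pattern: 2nd Saturday of the month.
2nd Saturday of May 2006: 2006-05-13.
June 2006 — 2nd Saturday is 2006-06-10.
2nd Saturday of July 2006: 2006-07-08.

2006-05-13, 2006-06-10, 2006-07-08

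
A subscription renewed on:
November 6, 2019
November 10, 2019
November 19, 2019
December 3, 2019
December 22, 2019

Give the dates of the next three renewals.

Gaps: 4, 9, 14, 19 days — each gap is 5 larger than the previous one.
Next gap: 24 days. December 22, 2019 + 24 days = January 15, 2020.
Next gap: 29 days. January 15, 2020 + 29 days = February 13, 2020.
Next gap: 34 days. February 13, 2020 + 34 days = March 18, 2020.

January 15, 2020; February 13, 2020; March 18, 2020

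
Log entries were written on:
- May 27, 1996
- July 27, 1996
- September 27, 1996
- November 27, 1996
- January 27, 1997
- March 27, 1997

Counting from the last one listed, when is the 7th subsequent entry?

May 27, 1998

The day-of-month is always 27 (61, 62, 61, 61, 59 days between events).
So this recurs on the 27th of every 2 months.
May 1997: May 27, 1997.
July 1997: July 27, 1997.
September 1997: September 27, 1997.
Next: November 1997 → November 27, 1997.
Next: January 1998 → January 27, 1998.
March 1998: March 27, 1998.
May 1998: May 27, 1998.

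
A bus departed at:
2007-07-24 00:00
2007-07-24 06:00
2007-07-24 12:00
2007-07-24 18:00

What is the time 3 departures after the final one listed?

2007-07-25 12:00

Spacing: 6, 6, 6 h — constant 6 h.
2007-07-24 18:00 + 6 h = 2007-07-25 00:00.
2007-07-25 00:00 + 6 h = 2007-07-25 06:00.
2007-07-25 06:00 + 6 h = 2007-07-25 12:00.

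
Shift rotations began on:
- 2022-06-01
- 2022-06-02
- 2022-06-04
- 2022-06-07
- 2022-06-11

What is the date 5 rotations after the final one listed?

2022-07-16

Intervals are 1, 2, 3, 4 days — an arithmetic progression with common difference 1.
Next gap: 5 days. 2022-06-11 + 5 days = 2022-06-16.
Next gap: 6 days. 2022-06-16 + 6 days = 2022-06-22.
Next gap: 7 days. 2022-06-22 + 7 days = 2022-06-29.
Next gap: 8 days. 2022-06-29 + 8 days = 2022-07-07.
Next gap: 9 days. 2022-07-07 + 9 days = 2022-07-16.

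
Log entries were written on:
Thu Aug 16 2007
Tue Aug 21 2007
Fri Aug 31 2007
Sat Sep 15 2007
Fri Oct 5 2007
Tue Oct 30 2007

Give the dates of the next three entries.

Thu Nov 29 2007, Thu Jan 3 2008, Tue Feb 12 2008

Intervals are 5, 10, 15, 20, 25 days — an arithmetic progression with common difference 5.
Next gap: 30 days. Tue Oct 30 2007 + 30 days = Thu Nov 29 2007.
Next gap: 35 days. Thu Nov 29 2007 + 35 days = Thu Jan 3 2008.
Next gap: 40 days. Thu Jan 3 2008 + 40 days = Tue Feb 12 2008.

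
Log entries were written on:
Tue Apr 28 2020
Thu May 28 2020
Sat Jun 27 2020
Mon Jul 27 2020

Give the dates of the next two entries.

Wed Aug 26 2020, Fri Sep 25 2020

Gaps between consecutive events: 30, 30, 30 days — a constant 30-day interval.
Mon Jul 27 2020 + 30 days = Wed Aug 26 2020.
Wed Aug 26 2020 + 30 days = Fri Sep 25 2020.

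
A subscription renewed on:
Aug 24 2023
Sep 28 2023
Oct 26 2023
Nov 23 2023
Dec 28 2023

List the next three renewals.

These are Thursdays at 28- or 35-day spacing (35, 28, 28, 35).
The pattern: 4th Thursday of the month.
January 2024 — 4th Thursday is Jan 25 2024.
February 2024 — 4th Thursday is Feb 22 2024.
4th Thursday of March 2024: Mar 28 2024.

Jan 25 2024, Feb 22 2024, Mar 28 2024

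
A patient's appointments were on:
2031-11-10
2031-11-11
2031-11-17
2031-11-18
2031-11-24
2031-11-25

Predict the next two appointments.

Gaps: 1, 6, 1, 6, 1 days — not constant, but cyclic with period 2.
The events fall on every Monday and Tuesday.
The following Monday is 2031-12-01.
Next Tuesday: 2031-12-02.

2031-12-01, 2031-12-02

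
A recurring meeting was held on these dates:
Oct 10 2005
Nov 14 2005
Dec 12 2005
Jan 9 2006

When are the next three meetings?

Feb 13 2006, Mar 13 2006, Apr 10 2006

All dates are Mondays, 35, 28, 28 days apart.
Specifically, the 2nd Monday of each month.
2nd Monday of February 2006: Feb 13 2006.
2nd Monday of March 2006: Mar 13 2006.
2nd Monday of April 2006: Apr 10 2006.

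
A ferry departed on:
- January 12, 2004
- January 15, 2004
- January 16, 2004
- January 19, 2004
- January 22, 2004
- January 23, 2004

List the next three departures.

The gap pattern 3, 1, 3, 3, 1 repeats every 3 events.
These are the Mondays, Thursdays and Fridays of each week.
Next Monday: January 26, 2004.
Next Thursday: January 29, 2004.
The following Friday is January 30, 2004.

January 26, 2004; January 29, 2004; January 30, 2004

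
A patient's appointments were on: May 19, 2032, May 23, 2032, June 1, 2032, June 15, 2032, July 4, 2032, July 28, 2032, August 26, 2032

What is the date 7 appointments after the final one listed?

The spacing grows by 5 each time: 4, 9, 14, 19, 24, 29 days.
Next gap: 34 days. August 26, 2032 + 34 days = September 29, 2032.
Next gap: 39 days. September 29, 2032 + 39 days = November 7, 2032.
Next gap: 44 days. November 7, 2032 + 44 days = December 21, 2032.
Next gap: 49 days. December 21, 2032 + 49 days = February 8, 2033.
Next gap: 54 days. February 8, 2033 + 54 days = April 3, 2033.
Next gap: 59 days. April 3, 2033 + 59 days = June 1, 2033.
Next gap: 64 days. June 1, 2033 + 64 days = August 4, 2033.

August 4, 2033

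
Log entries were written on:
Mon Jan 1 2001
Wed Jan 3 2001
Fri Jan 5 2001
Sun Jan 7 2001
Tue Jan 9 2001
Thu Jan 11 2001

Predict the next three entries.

Sat Jan 13 2001, Mon Jan 15 2001, Wed Jan 17 2001

Every event comes 2 days after the last (2, 2, 2, 2, 2).
Thu Jan 11 2001 + 2 days = Sat Jan 13 2001.
Sat Jan 13 2001 + 2 days = Mon Jan 15 2001.
Mon Jan 15 2001 + 2 days = Wed Jan 17 2001.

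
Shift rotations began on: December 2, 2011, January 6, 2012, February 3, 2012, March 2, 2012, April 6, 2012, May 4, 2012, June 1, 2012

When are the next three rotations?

Gaps: 35, 28, 28, 35, 28, 28 days — a mix of 28 and 35. Every date is a Friday.
Each is the 1st Friday of its month.
1st Friday of July 2012: July 6, 2012.
1st Friday of August 2012: August 3, 2012.
September 2012 — 1st Friday is September 7, 2012.

July 6, 2012; August 3, 2012; September 7, 2012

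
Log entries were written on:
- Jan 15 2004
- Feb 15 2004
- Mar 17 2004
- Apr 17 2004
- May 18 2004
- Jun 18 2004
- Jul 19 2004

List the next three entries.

Gaps between consecutive events: 31, 31, 31, 31, 31, 31 days — a constant 31-day interval.
Jul 19 2004 + 31 days = Aug 19 2004.
Aug 19 2004 + 31 days = Sep 19 2004.
Sep 19 2004 + 31 days = Oct 20 2004.

Aug 19 2004, Sep 19 2004, Oct 20 2004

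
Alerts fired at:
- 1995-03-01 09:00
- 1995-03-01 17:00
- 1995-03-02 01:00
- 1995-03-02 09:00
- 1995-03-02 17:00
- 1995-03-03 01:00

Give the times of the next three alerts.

1995-03-03 09:00, 1995-03-03 17:00, 1995-03-04 01:00

Gaps: 8, 8, 8, 8, 8 hours — each event is 8 hours after the previous one.
1995-03-03 01:00 + 8 h = 1995-03-03 09:00.
1995-03-03 09:00 + 8 h = 1995-03-03 17:00.
1995-03-03 17:00 + 8 h = 1995-03-04 01:00.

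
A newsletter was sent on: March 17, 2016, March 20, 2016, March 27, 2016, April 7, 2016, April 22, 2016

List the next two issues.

The spacing grows by 4 each time: 3, 7, 11, 15 days.
Next gap: 19 days. April 22, 2016 + 19 days = May 11, 2016.
Next gap: 23 days. May 11, 2016 + 23 days = June 3, 2016.

May 11, 2016; June 3, 2016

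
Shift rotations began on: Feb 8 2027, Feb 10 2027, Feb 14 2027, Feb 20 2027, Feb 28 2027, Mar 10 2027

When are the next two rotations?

Gaps: 2, 4, 6, 8, 10 days — each gap is 2 larger than the previous one.
Next gap: 12 days. Mar 10 2027 + 12 days = Mar 22 2027.
Next gap: 14 days. Mar 22 2027 + 14 days = Apr 5 2027.

Mar 22 2027, Apr 5 2027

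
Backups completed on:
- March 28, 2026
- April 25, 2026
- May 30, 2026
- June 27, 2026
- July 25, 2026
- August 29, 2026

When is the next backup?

These are Saturdays with 28, 35, 28, 28, 35-day gaps.
Each is the final Saturday of its month — May 30, 2026 is past the 28th, so '4th Saturday' doesn't fit.
Last Saturday of September 2026: September 26, 2026.

September 26, 2026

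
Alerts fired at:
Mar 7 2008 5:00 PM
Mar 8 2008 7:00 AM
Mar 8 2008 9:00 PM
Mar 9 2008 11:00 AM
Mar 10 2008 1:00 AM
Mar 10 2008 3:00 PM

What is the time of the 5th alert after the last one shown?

Spacing: 14, 14, 14, 14, 14 h — constant 14 h.
Mar 10 2008 3:00 PM + 14 h = Mar 11 2008 5:00 AM.
Mar 11 2008 5:00 AM + 14 h = Mar 11 2008 7:00 PM.
Mar 11 2008 7:00 PM + 14 h = Mar 12 2008 9:00 AM.
Mar 12 2008 9:00 AM + 14 h = Mar 12 2008 11:00 PM.
Mar 12 2008 11:00 PM + 14 h = Mar 13 2008 1:00 PM.

Mar 13 2008 1:00 PM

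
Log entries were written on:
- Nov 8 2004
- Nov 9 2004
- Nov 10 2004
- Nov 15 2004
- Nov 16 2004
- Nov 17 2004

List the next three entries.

Every event lands on a Monday or Tuesday or Wednesday (gaps cycle 1, 1, 5, 1, 1).
So the schedule is: every Monday, Tuesday and Wednesday.
The following Monday is Nov 22 2004.
Next Tuesday: Nov 23 2004.
The following Wednesday is Nov 24 2004.

Nov 22 2004, Nov 23 2004, Nov 24 2004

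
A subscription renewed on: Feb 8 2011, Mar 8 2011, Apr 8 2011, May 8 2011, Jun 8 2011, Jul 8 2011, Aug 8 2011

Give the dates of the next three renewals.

Sep 8 2011, Oct 8 2011, Nov 8 2011

Gaps: 28, 31, 30, 31, 30, 31 days — not constant. Every event is on the 8th of the month.
Pattern: the 8th of each month.
Next: September 2011 → Sep 8 2011.
Next: October 2011 → Oct 8 2011.
Next: November 2011 → Nov 8 2011.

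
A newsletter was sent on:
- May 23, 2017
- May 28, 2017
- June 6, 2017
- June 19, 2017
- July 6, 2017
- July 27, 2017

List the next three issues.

Gaps: 5, 9, 13, 17, 21 days — each gap is 4 larger than the previous one.
Next gap: 25 days. July 27, 2017 + 25 days = August 21, 2017.
Next gap: 29 days. August 21, 2017 + 29 days = September 19, 2017.
Next gap: 33 days. September 19, 2017 + 33 days = October 22, 2017.

August 21, 2017; September 19, 2017; October 22, 2017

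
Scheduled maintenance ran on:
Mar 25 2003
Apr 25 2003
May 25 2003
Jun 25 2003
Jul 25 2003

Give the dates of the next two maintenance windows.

Aug 25 2003, Sep 25 2003

Gaps: 31, 30, 31, 30 days — not constant. Every event is on the 25th of the month.
Pattern: the 25th of each month.
Next: August 2003 → Aug 25 2003.
September 2003: Sep 25 2003.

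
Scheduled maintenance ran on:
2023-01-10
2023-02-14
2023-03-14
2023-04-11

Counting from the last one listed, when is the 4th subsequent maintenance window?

2023-08-08

Gaps: 35, 28, 28 days — a mix of 28 and 35. Every date is a Tuesday.
Each is the 2nd Tuesday of its month.
2nd Tuesday of May 2023: 2023-05-09.
June 2023 — 2nd Tuesday is 2023-06-13.
July 2023 — 2nd Tuesday is 2023-07-11.
August 2023 — 2nd Tuesday is 2023-08-08.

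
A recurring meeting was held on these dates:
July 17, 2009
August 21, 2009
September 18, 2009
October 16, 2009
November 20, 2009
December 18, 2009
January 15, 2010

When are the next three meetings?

All dates are Fridays, 35, 28, 28, 35, 28, 28 days apart.
Specifically, the 3rd Friday of each month.
3rd Friday of February 2010: February 19, 2010.
March 2010 — 3rd Friday is March 19, 2010.
April 2010 — 3rd Friday is April 16, 2010.

February 19, 2010; March 19, 2010; April 16, 2010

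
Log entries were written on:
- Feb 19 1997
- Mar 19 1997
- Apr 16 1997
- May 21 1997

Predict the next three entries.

All dates are Wednesdays, 28, 28, 35 days apart.
Specifically, the 3rd Wednesday of each month.
June 1997 — 3rd Wednesday is Jun 18 1997.
July 1997 — 3rd Wednesday is Jul 16 1997.
3rd Wednesday of August 1997: Aug 20 1997.

Jun 18 1997, Jul 16 1997, Aug 20 1997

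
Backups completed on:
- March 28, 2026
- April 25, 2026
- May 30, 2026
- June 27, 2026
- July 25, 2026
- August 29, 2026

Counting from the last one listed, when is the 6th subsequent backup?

February 27, 2027

All Saturdays; the gaps (28, 35, 28, 28, 35) vary with month length.
This is the last Saturday of each month.
September 2026 ends with Saturday September 26, 2026.
Last Saturday of October 2026: October 31, 2026.
November 2026 ends with Saturday November 28, 2026.
December 2026 ends with Saturday December 26, 2026.
January 2027 ends with Saturday January 30, 2027.
Last Saturday of February 2027: February 27, 2027.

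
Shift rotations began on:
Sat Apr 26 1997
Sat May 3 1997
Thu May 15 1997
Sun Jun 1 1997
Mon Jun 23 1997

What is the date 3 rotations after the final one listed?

Sat Sep 27 1997

The spacing grows by 5 each time: 7, 12, 17, 22 days.
Next gap: 27 days. Mon Jun 23 1997 + 27 days = Sun Jul 20 1997.
Next gap: 32 days. Sun Jul 20 1997 + 32 days = Thu Aug 21 1997.
Next gap: 37 days. Thu Aug 21 1997 + 37 days = Sat Sep 27 1997.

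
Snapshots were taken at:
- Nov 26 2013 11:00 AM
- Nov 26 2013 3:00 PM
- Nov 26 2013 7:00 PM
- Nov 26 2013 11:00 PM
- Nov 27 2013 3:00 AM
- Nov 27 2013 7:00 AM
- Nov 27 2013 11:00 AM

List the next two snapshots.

Nov 27 2013 3:00 PM, Nov 27 2013 7:00 PM

Gaps: 4, 4, 4, 4, 4, 4 hours — each event is 4 hours after the previous one.
Nov 27 2013 11:00 AM + 4 h = Nov 27 2013 3:00 PM.
Nov 27 2013 3:00 PM + 4 h = Nov 27 2013 7:00 PM.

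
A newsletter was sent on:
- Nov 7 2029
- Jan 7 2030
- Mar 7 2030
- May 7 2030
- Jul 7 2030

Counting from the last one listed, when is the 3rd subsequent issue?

Jan 7 2031

Gaps: 61, 59, 61, 61 days — not constant. Every event is on the 7th of the month.
Pattern: the 7th of every 2 months.
September 2030: Sep 7 2030.
Next: November 2030 → Nov 7 2030.
Next: January 2031 → Jan 7 2031.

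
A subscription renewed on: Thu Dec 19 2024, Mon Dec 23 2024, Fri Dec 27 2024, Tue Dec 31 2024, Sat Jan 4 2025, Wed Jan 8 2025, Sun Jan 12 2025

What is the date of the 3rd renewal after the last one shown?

Fri Jan 24 2025

Gaps between consecutive events: 4, 4, 4, 4, 4, 4 days — a constant 4-day interval.
Sun Jan 12 2025 + 4 days = Thu Jan 16 2025.
Thu Jan 16 2025 + 4 days = Mon Jan 20 2025.
Mon Jan 20 2025 + 4 days = Fri Jan 24 2025.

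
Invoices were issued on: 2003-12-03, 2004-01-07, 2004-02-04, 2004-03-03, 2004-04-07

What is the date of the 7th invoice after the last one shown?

2004-11-03

All dates are Wednesdays, 35, 28, 28, 35 days apart.
Specifically, the 1st Wednesday of each month.
1st Wednesday of May 2004: 2004-05-05.
1st Wednesday of June 2004: 2004-06-02.
July 2004 — 1st Wednesday is 2004-07-07.
1st Wednesday of August 2004: 2004-08-04.
1st Wednesday of September 2004: 2004-09-01.
October 2004 — 1st Wednesday is 2004-10-06.
November 2004 — 1st Wednesday is 2004-11-03.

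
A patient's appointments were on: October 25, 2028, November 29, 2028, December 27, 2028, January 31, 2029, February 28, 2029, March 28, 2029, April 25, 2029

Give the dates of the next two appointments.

May 30, 2029; June 27, 2029

All Wednesdays; the gaps (35, 28, 35, 28, 28, 28) vary with month length.
This is the last Wednesday of each month.
May 2029 ends with Wednesday May 30, 2029.
June 2029 ends with Wednesday June 27, 2029.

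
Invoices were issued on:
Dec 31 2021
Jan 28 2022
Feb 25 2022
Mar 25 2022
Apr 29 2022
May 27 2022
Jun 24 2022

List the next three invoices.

All Fridays; the gaps (28, 28, 28, 35, 28, 28) vary with month length.
This is the last Friday of each month.
Last Friday of July 2022: Jul 29 2022.
Last Friday of August 2022: Aug 26 2022.
Last Friday of September 2022: Sep 30 2022.

Jul 29 2022, Aug 26 2022, Sep 30 2022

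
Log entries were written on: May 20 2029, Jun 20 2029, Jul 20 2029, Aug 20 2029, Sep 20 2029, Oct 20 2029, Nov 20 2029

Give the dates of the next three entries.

Each date is the 20th; the gaps (31, 30, 31, 31, 30, 31) track the month lengths.
The rule is the 20th of each month.
Next: December 2029 → Dec 20 2029.
Next: January 2030 → Jan 20 2030.
February 2030: Feb 20 2030.

Dec 20 2029, Jan 20 2030, Feb 20 2030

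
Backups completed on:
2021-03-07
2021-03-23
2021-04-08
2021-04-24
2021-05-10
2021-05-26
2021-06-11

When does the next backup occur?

2021-06-27

The spacing is 16, 16, 16, 16, 16, 16 days — always 16 days.
2021-06-11 + 16 days = 2021-06-27.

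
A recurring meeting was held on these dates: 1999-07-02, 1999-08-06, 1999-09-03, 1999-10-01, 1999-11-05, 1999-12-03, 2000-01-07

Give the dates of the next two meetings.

All dates are Fridays, 35, 28, 28, 35, 28, 35 days apart.
Specifically, the 1st Friday of each month.
1st Friday of February 2000: 2000-02-04.
1st Friday of March 2000: 2000-03-03.

2000-02-04, 2000-03-03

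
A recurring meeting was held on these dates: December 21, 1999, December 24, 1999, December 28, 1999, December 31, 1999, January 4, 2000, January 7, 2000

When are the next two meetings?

January 11, 2000; January 14, 2000

Gaps: 3, 4, 3, 4, 3 days — not constant, but cyclic with period 2.
The events fall on every Tuesday and Friday.
Next Tuesday: January 11, 2000.
The following Friday is January 14, 2000.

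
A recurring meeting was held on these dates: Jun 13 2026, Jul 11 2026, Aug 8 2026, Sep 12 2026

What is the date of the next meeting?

These are Saturdays at 28- or 35-day spacing (28, 28, 35).
The pattern: 2nd Saturday of the month.
October 2026 — 2nd Saturday is Oct 10 2026.

Oct 10 2026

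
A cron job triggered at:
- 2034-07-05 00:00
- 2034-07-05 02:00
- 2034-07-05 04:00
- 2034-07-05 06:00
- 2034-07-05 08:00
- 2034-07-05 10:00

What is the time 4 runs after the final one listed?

2034-07-05 18:00

The interval is a steady 2 hours (2, 2, 2, 2, 2).
2034-07-05 10:00 + 2 h = 2034-07-05 12:00.
2034-07-05 12:00 + 2 h = 2034-07-05 14:00.
2034-07-05 14:00 + 2 h = 2034-07-05 16:00.
2034-07-05 16:00 + 2 h = 2034-07-05 18:00.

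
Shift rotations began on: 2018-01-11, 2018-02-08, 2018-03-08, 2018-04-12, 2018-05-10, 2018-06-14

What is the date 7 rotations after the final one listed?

2019-01-10

All dates are Thursdays, 28, 28, 35, 28, 35 days apart.
Specifically, the 2nd Thursday of each month.
July 2018 — 2nd Thursday is 2018-07-12.
2nd Thursday of August 2018: 2018-08-09.
September 2018 — 2nd Thursday is 2018-09-13.
2nd Thursday of October 2018: 2018-10-11.
November 2018 — 2nd Thursday is 2018-11-08.
December 2018 — 2nd Thursday is 2018-12-13.
2nd Thursday of January 2019: 2019-01-10.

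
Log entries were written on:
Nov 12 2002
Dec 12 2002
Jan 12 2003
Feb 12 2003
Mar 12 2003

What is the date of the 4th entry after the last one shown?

Jul 12 2003

Each date is the 12th; the gaps (30, 31, 31, 28) track the month lengths.
The rule is the 12th of each month.
Next: April 2003 → Apr 12 2003.
Next: May 2003 → May 12 2003.
June 2003: Jun 12 2003.
July 2003: Jul 12 2003.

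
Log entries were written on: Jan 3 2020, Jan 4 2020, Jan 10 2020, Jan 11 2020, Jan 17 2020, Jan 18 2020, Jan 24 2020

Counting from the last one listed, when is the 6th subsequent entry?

Feb 14 2020

The gap pattern 1, 6, 1, 6, 1, 6 repeats every 2 events.
These are the Fridays and Saturdays of each week.
Next Saturday: Jan 25 2020.
Next Friday: Jan 31 2020.
The following Saturday is Feb 1 2020.
Next Friday: Feb 7 2020.
Next Saturday: Feb 8 2020.
The following Friday is Feb 14 2020.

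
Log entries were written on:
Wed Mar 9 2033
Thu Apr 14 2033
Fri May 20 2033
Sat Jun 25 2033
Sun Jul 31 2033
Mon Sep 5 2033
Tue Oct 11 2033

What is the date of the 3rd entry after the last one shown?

The spacing is 36, 36, 36, 36, 36, 36 days — always 36 days.
Tue Oct 11 2033 + 36 days = Wed Nov 16 2033.
Wed Nov 16 2033 + 36 days = Thu Dec 22 2033.
Thu Dec 22 2033 + 36 days = Fri Jan 27 2034.

Fri Jan 27 2034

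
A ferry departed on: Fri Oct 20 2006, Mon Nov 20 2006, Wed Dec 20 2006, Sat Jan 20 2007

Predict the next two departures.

Gaps: 31, 30, 31 days — not constant. Every event is on the 20th of the month.
Pattern: the 20th of each month.
February 2007: Tue Feb 20 2007.
March 2007: Tue Mar 20 2007.

Tue Feb 20 2007, Tue Mar 20 2007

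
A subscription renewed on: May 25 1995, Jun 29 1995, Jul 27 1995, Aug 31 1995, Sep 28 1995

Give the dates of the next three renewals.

These are Thursdays with 35, 28, 35, 28-day gaps.
Each is the final Thursday of its month — Jun 29 1995 is past the 28th, so '4th Thursday' doesn't fit.
October 1995 ends with Thursday Oct 26 1995.
Last Thursday of November 1995: Nov 30 1995.
Last Thursday of December 1995: Dec 28 1995.

Oct 26 1995, Nov 30 1995, Dec 28 1995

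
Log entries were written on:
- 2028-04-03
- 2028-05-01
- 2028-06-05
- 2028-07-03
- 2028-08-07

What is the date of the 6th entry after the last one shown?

All dates are Mondays, 28, 35, 28, 35 days apart.
Specifically, the 1st Monday of each month.
1st Monday of September 2028: 2028-09-04.
October 2028 — 1st Monday is 2028-10-02.
November 2028 — 1st Monday is 2028-11-06.
December 2028 — 1st Monday is 2028-12-04.
1st Monday of January 2029: 2029-01-01.
February 2029 — 1st Monday is 2029-02-05.

2029-02-05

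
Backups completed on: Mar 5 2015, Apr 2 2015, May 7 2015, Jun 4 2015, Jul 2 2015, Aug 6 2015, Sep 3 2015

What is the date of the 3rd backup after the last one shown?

Dec 3 2015

These are Thursdays at 28- or 35-day spacing (28, 35, 28, 28, 35, 28).
The pattern: 1st Thursday of the month.
1st Thursday of October 2015: Oct 1 2015.
1st Thursday of November 2015: Nov 5 2015.
December 2015 — 1st Thursday is Dec 3 2015.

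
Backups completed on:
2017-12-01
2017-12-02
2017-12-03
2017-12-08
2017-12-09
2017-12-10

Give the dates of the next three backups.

Every event lands on a Friday or Saturday or Sunday (gaps cycle 1, 1, 5, 1, 1).
So the schedule is: every Friday, Saturday and Sunday.
The following Friday is 2017-12-15.
The following Saturday is 2017-12-16.
Next Sunday: 2017-12-17.

2017-12-15, 2017-12-16, 2017-12-17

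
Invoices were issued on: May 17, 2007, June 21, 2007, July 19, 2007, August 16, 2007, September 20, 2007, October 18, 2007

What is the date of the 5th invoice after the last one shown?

March 20, 2008

Gaps: 35, 28, 28, 35, 28 days — a mix of 28 and 35. Every date is a Thursday.
Each is the 3rd Thursday of its month.
3rd Thursday of November 2007: November 15, 2007.
December 2007 — 3rd Thursday is December 20, 2007.
3rd Thursday of January 2008: January 17, 2008.
February 2008 — 3rd Thursday is February 21, 2008.
3rd Thursday of March 2008: March 20, 2008.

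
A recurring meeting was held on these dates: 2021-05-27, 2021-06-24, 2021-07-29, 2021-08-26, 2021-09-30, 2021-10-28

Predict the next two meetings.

These are Thursdays with 28, 35, 28, 35, 28-day gaps.
Each is the final Thursday of its month — 2021-07-29 is past the 28th, so '4th Thursday' doesn't fit.
Last Thursday of November 2021: 2021-11-25.
December 2021 ends with Thursday 2021-12-30.

2021-11-25, 2021-12-30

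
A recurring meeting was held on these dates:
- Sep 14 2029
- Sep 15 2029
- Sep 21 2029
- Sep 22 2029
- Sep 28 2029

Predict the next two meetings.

Every event lands on a Friday or Saturday (gaps cycle 1, 6, 1, 6).
So the schedule is: every Friday and Saturday.
Next Saturday: Sep 29 2029.
Next Friday: Oct 5 2029.

Sep 29 2029, Oct 5 2029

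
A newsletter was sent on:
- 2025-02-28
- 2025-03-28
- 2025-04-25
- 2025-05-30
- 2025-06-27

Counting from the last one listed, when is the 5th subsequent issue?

2025-11-28

Every date is a Friday; gaps 28, 28, 35, 28 days.
Each is the last Friday of its month (at least one falls on the 29th or later, ruling out '4th Friday').
Last Friday of July 2025: 2025-07-25.
Last Friday of August 2025: 2025-08-29.
September 2025 ends with Friday 2025-09-26.
October 2025 ends with Friday 2025-10-31.
Last Friday of November 2025: 2025-11-28.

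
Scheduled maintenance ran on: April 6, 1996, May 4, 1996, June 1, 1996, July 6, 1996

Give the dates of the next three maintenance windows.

August 3, 1996; September 7, 1996; October 5, 1996

All dates are Saturdays, 28, 28, 35 days apart.
Specifically, the 1st Saturday of each month.
August 1996 — 1st Saturday is August 3, 1996.
1st Saturday of September 1996: September 7, 1996.
1st Saturday of October 1996: October 5, 1996.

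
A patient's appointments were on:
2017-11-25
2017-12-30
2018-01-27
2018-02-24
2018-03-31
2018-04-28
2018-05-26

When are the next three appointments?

These are Saturdays with 35, 28, 28, 35, 28, 28-day gaps.
Each is the final Saturday of its month — 2017-12-30 is past the 28th, so '4th Saturday' doesn't fit.
June 2018 ends with Saturday 2018-06-30.
July 2018 ends with Saturday 2018-07-28.
Last Saturday of August 2018: 2018-08-25.

2018-06-30, 2018-07-28, 2018-08-25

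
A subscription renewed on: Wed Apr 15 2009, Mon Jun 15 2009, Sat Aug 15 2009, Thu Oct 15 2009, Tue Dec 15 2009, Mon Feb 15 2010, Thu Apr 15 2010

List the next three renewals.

Tue Jun 15 2010, Sun Aug 15 2010, Fri Oct 15 2010

Each date is the 15th; the gaps (61, 61, 61, 61, 62, 59) track the month lengths.
The rule is the 15th of every 2 months.
June 2010: Tue Jun 15 2010.
Next: August 2010 → Sun Aug 15 2010.
Next: October 2010 → Fri Oct 15 2010.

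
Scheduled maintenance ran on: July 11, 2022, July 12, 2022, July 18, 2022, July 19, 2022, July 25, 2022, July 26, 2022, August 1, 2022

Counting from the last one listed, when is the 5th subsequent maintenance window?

The gap pattern 1, 6, 1, 6, 1, 6 repeats every 2 events.
These are the Mondays and Tuesdays of each week.
The following Tuesday is August 2, 2022.
The following Monday is August 8, 2022.
Next Tuesday: August 9, 2022.
The following Monday is August 15, 2022.
Next Tuesday: August 16, 2022.

August 16, 2022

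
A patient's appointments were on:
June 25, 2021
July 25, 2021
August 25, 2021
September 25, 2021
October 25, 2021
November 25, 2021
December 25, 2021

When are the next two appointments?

January 25, 2022; February 25, 2022

Each date is the 25th; the gaps (30, 31, 31, 30, 31, 30) track the month lengths.
The rule is the 25th of each month.
Next: January 2022 → January 25, 2022.
Next: February 2022 → February 25, 2022.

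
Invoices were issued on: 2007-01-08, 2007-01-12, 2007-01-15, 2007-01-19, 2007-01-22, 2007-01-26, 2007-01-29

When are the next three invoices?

Gaps: 4, 3, 4, 3, 4, 3 days — not constant, but cyclic with period 2.
The events fall on every Monday and Friday.
Next Friday: 2007-02-02.
Next Monday: 2007-02-05.
Next Friday: 2007-02-09.

2007-02-02, 2007-02-05, 2007-02-09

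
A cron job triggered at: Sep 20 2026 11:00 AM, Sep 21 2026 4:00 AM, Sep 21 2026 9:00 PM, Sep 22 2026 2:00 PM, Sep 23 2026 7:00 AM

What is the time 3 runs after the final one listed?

Sep 25 2026 10:00 AM

Gaps: 17, 17, 17, 17 hours — each event is 17 hours after the previous one.
Sep 23 2026 7:00 AM + 17 h = Sep 24 2026 12:00 AM.
Sep 24 2026 12:00 AM + 17 h = Sep 24 2026 5:00 PM.
Sep 24 2026 5:00 PM + 17 h = Sep 25 2026 10:00 AM.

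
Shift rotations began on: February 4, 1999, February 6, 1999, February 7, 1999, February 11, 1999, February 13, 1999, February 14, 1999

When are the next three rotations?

February 18, 1999; February 20, 1999; February 21, 1999

The gap pattern 2, 1, 4, 2, 1 repeats every 3 events.
These are the Thursdays, Saturdays and Sundays of each week.
The following Thursday is February 18, 1999.
The following Saturday is February 20, 1999.
Next Sunday: February 21, 1999.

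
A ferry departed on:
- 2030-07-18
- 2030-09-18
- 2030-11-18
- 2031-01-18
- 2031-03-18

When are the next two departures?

2031-05-18, 2031-07-18

Each date is the 18th; the gaps (62, 61, 61, 59) track the month lengths.
The rule is the 18th of every 2 months.
Next: May 2031 → 2031-05-18.
July 2031: 2031-07-18.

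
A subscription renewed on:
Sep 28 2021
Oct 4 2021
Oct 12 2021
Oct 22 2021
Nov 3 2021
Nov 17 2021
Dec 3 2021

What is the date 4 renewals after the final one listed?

Feb 25 2022

Intervals are 6, 8, 10, 12, 14, 16 days — an arithmetic progression with common difference 2.
Next gap: 18 days. Dec 3 2021 + 18 days = Dec 21 2021.
Next gap: 20 days. Dec 21 2021 + 20 days = Jan 10 2022.
Next gap: 22 days. Jan 10 2022 + 22 days = Feb 1 2022.
Next gap: 24 days. Feb 1 2022 + 24 days = Feb 25 2022.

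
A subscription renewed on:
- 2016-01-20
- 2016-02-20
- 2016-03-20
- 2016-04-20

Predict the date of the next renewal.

2016-05-20

Gaps: 31, 29, 31 days — not constant. Every event is on the 20th of the month.
Pattern: the 20th of each month.
May 2016: 2016-05-20.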